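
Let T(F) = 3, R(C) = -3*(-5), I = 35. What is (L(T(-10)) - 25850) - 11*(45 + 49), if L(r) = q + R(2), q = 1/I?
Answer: -940414/35 ≈ -26869.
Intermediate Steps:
R(C) = 15
q = 1/35 ≈ 0.028571
L(r) = 526/35 (L(r) = 1/35 + 15 = 526/35)
(L(T(-10)) - 25850) - 11*(45 + 49) = (526/35 - 25850) - 11*(45 + 49) = -904224/35 - 11*94 = -904224/35 - 1034 = -940414/35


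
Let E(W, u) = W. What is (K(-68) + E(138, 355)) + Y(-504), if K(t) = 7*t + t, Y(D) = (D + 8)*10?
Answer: -5366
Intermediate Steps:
Y(D) = 80 + 10*D (Y(D) = (8 + D)*10 = 80 + 10*D)
K(t) = 8*t
(K(-68) + E(138, 355)) + Y(-504) = (8*(-68) + 138) + (80 + 10*(-504)) = (-544 + 138) + (80 - 5040) = -406 - 4960 = -5366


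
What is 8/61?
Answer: 8/61 ≈ 0.13115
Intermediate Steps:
8/61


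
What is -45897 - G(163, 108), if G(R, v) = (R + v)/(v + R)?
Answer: -45898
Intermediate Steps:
G(R, v) = 1 (G(R, v) = (R + v)/(R + v) = 1)
-45897 - G(163, 108) = -45897 - 1*1 = -45897 - 1 = -45898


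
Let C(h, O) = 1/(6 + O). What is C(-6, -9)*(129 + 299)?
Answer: -428/3 ≈ -142.67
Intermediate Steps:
C(-6, -9)*(129 + 299) = (129 + 299)/(6 - 9) = 428/(-3) = -⅓*428 = -428/3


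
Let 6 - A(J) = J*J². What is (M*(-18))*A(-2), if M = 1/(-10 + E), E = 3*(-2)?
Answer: 63/4 ≈ 15.750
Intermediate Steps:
E = -6
A(J) = 6 - J³ (A(J) = 6 - J*J² = 6 - J³)
M = -1/16 (M = 1/(-10 - 6) = 1/(-16) = -1/16 ≈ -0.062500)
(M*(-18))*A(-2) = (-1/16*(-18))*(6 - 1*(-2)³) = 9*(6 - 1*(-8))/8 = 9*(6 + 8)/8 = (9/8)*14 = 63/4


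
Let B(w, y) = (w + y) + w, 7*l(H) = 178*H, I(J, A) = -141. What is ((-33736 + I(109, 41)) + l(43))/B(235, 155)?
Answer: -45897/875 ≈ -52.454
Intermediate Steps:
l(H) = 178*H/7 (l(H) = (178*H)/7 = 178*H/7)
B(w, y) = y + 2*w
((-33736 + I(109, 41)) + l(43))/B(235, 155) = ((-33736 - 141) + (178/7)*43)/(155 + 2*235) = (-33877 + 7654/7)/(155 + 470) = -229485/7/625 = -229485/7*1/625 = -45897/875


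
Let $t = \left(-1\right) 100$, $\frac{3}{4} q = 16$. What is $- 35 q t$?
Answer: $\frac{224000}{3} \approx 74667.0$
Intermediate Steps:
$q = \frac{64}{3}$ ($q = \frac{4}{3} \cdot 16 = \frac{64}{3} \approx 21.333$)
$t = -100$
$- 35 q t = - 35 \cdot \frac{64}{3} \left(-100\right) = - \frac{2240 \left(-100\right)}{3} = \left(-1\right) \left(- \frac{224000}{3}\right) = \frac{224000}{3}$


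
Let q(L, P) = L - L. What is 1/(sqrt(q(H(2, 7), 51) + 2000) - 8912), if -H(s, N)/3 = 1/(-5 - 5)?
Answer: -557/4963859 - 5*sqrt(5)/19855436 ≈ -0.00011277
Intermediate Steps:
H(s, N) = 3/10 (H(s, N) = -3/(-5 - 5) = -3/(-10) = -3*(-1/10) = 3/10)
q(L, P) = 0
1/(sqrt(q(H(2, 7), 51) + 2000) - 8912) = 1/(sqrt(0 + 2000) - 8912) = 1/(sqrt(2000) - 8912) = 1/(20*sqrt(5) - 8912) = 1/(-8912 + 20*sqrt(5))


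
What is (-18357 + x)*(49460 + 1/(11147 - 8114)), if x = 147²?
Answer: 162613204204/1011 ≈ 1.6084e+8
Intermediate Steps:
x = 21609
(-18357 + x)*(49460 + 1/(11147 - 8114)) = (-18357 + 21609)*(49460 + 1/(11147 - 8114)) = 3252*(49460 + 1/3033) = 3252*(150012181/3033) = 162613204204/1011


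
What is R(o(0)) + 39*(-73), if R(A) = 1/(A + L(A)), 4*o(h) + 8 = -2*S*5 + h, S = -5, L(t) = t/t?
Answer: -65479/23 ≈ -2846.9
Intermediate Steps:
L(t) = 1
o(h) = 21/2 + h/4 (o(h) = -2 + (-2*(-5)*5 + h)/4 = -2 + (10*5 + h)/4 = -2 + (50 + h)/4 = -2 + (25/2 + h/4) = 21/2 + h/4)
R(A) = 1/(1 + A) (R(A) = 1/(A + 1) = 1/(1 + A))
R(o(0)) + 39*(-73) = 1/(1 + (21/2 + (¼)*0)) + 39*(-73) = 1/(1 + (21/2 + 0)) - 2847 = 1/(1 + 21/2) - 2847 = 1/(23/2) - 2847 = 2/23 - 2847 = -65479/23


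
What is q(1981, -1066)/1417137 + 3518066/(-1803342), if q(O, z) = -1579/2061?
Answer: -1712547718813430/877842647781849 ≈ -1.9509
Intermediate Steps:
q(O, z) = -1579/2061 (q(O, z) = -1579*1/2061 = -1579/2061)
q(1981, -1066)/1417137 + 3518066/(-1803342) = -1579/2061/1417137 + 3518066/(-1803342) = -1579/2061*1/1417137 + 3518066*(-1/1803342) = -1579/2920719357 - 1759033/901671 = -1712547718813430/877842647781849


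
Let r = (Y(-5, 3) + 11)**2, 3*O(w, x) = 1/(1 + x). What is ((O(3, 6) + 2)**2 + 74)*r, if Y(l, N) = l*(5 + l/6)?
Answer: 120035323/15876 ≈ 7560.8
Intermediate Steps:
O(w, x) = 1/(3*(1 + x))
Y(l, N) = l*(5 + l/6) (Y(l, N) = l*(5 + l*(1/6)) = l*(5 + l/6))
r = 3481/36 (r = ((1/6)*(-5)*(30 - 5) + 11)**2 = ((1/6)*(-5)*25 + 11)**2 = (-125/6 + 11)**2 = (-59/6)**2 = 3481/36 ≈ 96.694)
((O(3, 6) + 2)**2 + 74)*r = ((1/(3*(1 + 6)) + 2)**2 + 74)*(3481/36) = (((1/3)/7 + 2)**2 + 74)*(3481/36) = (((1/3)*(1/7) + 2)**2 + 74)*(3481/36) = ((1/21 + 2)**2 + 74)*(3481/36) = ((43/21)**2 + 74)*(3481/36) = (1849/441 + 74)*(3481/36) = (34483/441)*(3481/36) = 120035323/15876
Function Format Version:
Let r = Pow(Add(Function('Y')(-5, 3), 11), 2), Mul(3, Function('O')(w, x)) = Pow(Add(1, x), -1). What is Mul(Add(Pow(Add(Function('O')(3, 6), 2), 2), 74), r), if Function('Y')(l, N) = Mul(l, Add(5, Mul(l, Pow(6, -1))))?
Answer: Rational(120035323, 15876) ≈ 7560.8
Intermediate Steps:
Function('O')(w, x) = Mul(Rational(1, 3), Pow(Add(1, x), -1))
Function('Y')(l, N) = Mul(l, Add(5, Mul(Rational(1, 6), l))) (Function('Y')(l, N) = Mul(l, Add(5, Mul(l, Rational(1, 6)))) = Mul(l, Add(5, Mul(Rational(1, 6), l))))
r = Rational(3481, 36) (r = Pow(Add(Mul(Rational(1, 6), -5, Add(30, -5)), 11), 2) = Pow(Add(Mul(Rational(1, 6), -5, 25), 11), 2) = Pow(Add(Rational(-125, 6), 11), 2) = Pow(Rational(-59, 6), 2) = Rational(3481, 36) ≈ 96.694)
Mul(Add(Pow(Add(Function('O')(3, 6), 2), 2), 74), r) = Mul(Add(Pow(Add(Mul(Rational(1, 3), Pow(Add(1, 6), -1)), 2), 2), 74), Rational(3481, 36)) = Mul(Add(Pow(Add(Mul(Rational(1, 3), Pow(7, -1)), 2), 2), 74), Rational(3481, 36)) = Mul(Add(Pow(Add(Mul(Rational(1, 3), Rational(1, 7)), 2), 2), 74), Rational(3481, 36)) = Mul(Add(Pow(Add(Rational(1, 21), 2), 2), 74), Rational(3481, 36)) = Mul(Add(Pow(Rational(43, 21), 2), 74), Rational(3481, 36)) = Mul(Add(Rational(1849, 441), 74), Rational(3481, 36)) = Mul(Rational(34483, 441), Rational(3481, 36)) = Rational(120035323, 15876)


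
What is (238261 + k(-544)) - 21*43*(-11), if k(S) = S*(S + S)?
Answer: 840066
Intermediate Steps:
k(S) = 2*S**2 (k(S) = S*(2*S) = 2*S**2)
(238261 + k(-544)) - 21*43*(-11) = (238261 + 2*(-544)**2) - 21*43*(-11) = (238261 + 2*295936) - 903*(-11) = (238261 + 591872) + 9933 = 830133 + 9933 = 840066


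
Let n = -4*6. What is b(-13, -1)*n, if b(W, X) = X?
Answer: 24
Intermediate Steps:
n = -24
b(-13, -1)*n = -1*(-24) = 24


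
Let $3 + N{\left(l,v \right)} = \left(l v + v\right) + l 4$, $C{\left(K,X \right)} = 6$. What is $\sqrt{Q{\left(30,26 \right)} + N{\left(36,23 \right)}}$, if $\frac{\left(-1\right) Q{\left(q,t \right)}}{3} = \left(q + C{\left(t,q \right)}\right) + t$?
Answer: $\sqrt{806} \approx 28.39$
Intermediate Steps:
$N{\left(l,v \right)} = -3 + v + 4 l + l v$ ($N{\left(l,v \right)} = -3 + \left(\left(l v + v\right) + l 4\right) = -3 + \left(\left(v + l v\right) + 4 l\right) = -3 + \left(v + 4 l + l v\right) = -3 + v + 4 l + l v$)
$Q{\left(q,t \right)} = -18 - 3 q - 3 t$ ($Q{\left(q,t \right)} = - 3 \left(\left(q + 6\right) + t\right) = - 3 \left(\left(6 + q\right) + t\right) = - 3 \left(6 + q + t\right) = -18 - 3 q - 3 t$)
$\sqrt{Q{\left(30,26 \right)} + N{\left(36,23 \right)}} = \sqrt{\left(-18 - 90 - 78\right) + \left(-3 + 23 + 4 \cdot 36 + 36 \cdot 23\right)} = \sqrt{\left(-18 - 90 - 78\right) + \left(-3 + 23 + 144 + 828\right)} = \sqrt{-186 + 992} = \sqrt{806}$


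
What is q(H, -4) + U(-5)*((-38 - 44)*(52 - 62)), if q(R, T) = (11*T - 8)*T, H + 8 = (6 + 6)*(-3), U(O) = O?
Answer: -3892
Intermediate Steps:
H = -44 (H = -8 + (6 + 6)*(-3) = -8 + 12*(-3) = -8 - 36 = -44)
q(R, T) = T*(-8 + 11*T) (q(R, T) = (-8 + 11*T)*T = T*(-8 + 11*T))
q(H, -4) + U(-5)*((-38 - 44)*(52 - 62)) = -4*(-8 + 11*(-4)) - 5*(-38 - 44)*(52 - 62) = -4*(-8 - 44) - (-410)*(-10) = -4*(-52) - 5*820 = 208 - 4100 = -3892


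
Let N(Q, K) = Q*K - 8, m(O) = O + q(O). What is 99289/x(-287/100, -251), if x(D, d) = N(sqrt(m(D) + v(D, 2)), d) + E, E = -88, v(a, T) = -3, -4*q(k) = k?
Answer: -1270899200/44510487 + 498430780*I*sqrt(229)/44510487 ≈ -28.553 + 169.46*I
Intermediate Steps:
q(k) = -k/4
m(O) = 3*O/4 (m(O) = O - O/4 = 3*O/4)
N(Q, K) = -8 + K*Q (N(Q, K) = K*Q - 8 = -8 + K*Q)
x(D, d) = -96 + d*sqrt(-3 + 3*D/4) (x(D, d) = (-8 + d*sqrt(3*D/4 - 3)) - 88 = (-8 + d*sqrt(-3 + 3*D/4)) - 88 = -96 + d*sqrt(-3 + 3*D/4))
99289/x(-287/100, -251) = 99289/(-96 + (1/2)*(-251)*sqrt(-12 + 3*(-287/100))) = 99289/(-96 + (1/2)*(-251)*sqrt(-12 - 861/100)) = 99289/(-96 + (1/2)*(-251)*sqrt(-2061/100)) = 99289/(-96 + (1/2)*(-251)*(3*I*sqrt(229)/10)) = 99289/(-96 - 753*I*sqrt(229)/20)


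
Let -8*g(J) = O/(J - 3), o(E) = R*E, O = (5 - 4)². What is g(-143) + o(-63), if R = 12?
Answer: -883007/1168 ≈ -756.00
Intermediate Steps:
O = 1 (O = 1² = 1)
o(E) = 12*E
g(J) = -1/(8*(-3 + J)) (g(J) = -1/(8*(J - 3)) = -1/(8*(-3 + J)))
g(-143) + o(-63) = -1/(-24 + 8*(-143)) + 12*(-63) = -1/(-24 - 1144) - 756 = -1/(-1168) - 756 = -1*(-1/1168) - 756 = 1/1168 - 756 = -883007/1168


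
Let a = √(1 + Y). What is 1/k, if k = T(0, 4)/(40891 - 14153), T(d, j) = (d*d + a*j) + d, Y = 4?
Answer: 13369*√5/10 ≈ 2989.4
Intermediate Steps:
a = √5 (a = √(1 + 4) = √5 ≈ 2.2361)
T(d, j) = d + d² + j*√5 (T(d, j) = (d*d + √5*j) + d = (d² + j*√5) + d = d + d² + j*√5)
k = 2*√5/13369 (k = (0 + 0² + 4*√5)/(40891 - 14153) = (0 + 0 + 4*√5)/26738 = (4*√5)/26738 = 2*√5/13369 ≈ 0.00033452)
1/k = 1/(2*√5/13369) = 13369*√5/10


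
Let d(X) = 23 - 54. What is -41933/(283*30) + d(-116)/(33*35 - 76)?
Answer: -45508897/9160710 ≈ -4.9678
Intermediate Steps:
d(X) = -31
-41933/(283*30) + d(-116)/(33*35 - 76) = -41933/(283*30) - 31/(33*35 - 76) = -41933/8490 - 31/(1155 - 76) = -41933*1/8490 - 31/1079 = -41933/8490 - 31*1/1079 = -41933/8490 - 31/1079 = -45508897/9160710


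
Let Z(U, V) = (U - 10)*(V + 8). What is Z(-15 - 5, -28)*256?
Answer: 153600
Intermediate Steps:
Z(U, V) = (-10 + U)*(8 + V)
Z(-15 - 5, -28)*256 = (-80 - 10*(-28) + 8*(-15 - 5) + (-15 - 5)*(-28))*256 = (-80 + 280 + 8*(-20) - 20*(-28))*256 = (-80 + 280 - 160 + 560)*256 = 600*256 = 153600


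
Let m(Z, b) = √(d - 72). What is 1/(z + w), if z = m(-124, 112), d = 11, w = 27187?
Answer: 27187/739133030 - I*√61/739133030 ≈ 3.6782e-5 - 1.0567e-8*I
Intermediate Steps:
m(Z, b) = I*√61 (m(Z, b) = √(11 - 72) = √(-61) = I*√61)
z = I*√61 ≈ 7.8102*I
1/(z + w) = 1/(I*√61 + 27187) = 1/(27187 + I*√61)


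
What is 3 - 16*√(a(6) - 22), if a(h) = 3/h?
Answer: 3 - 8*I*√86 ≈ 3.0 - 74.189*I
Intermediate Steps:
3 - 16*√(a(6) - 22) = 3 - 16*√(3/6 - 22) = 3 - 16*√(3*(⅙) - 22) = 3 - 16*√(½ - 22) = 3 - 8*I*√86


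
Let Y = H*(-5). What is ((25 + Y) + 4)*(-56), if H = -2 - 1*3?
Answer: -3024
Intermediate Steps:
H = -5 (H = -2 - 3 = -5)
Y = 25 (Y = -5*(-5) = 25)
((25 + Y) + 4)*(-56) = ((25 + 25) + 4)*(-56) = (50 + 4)*(-56) = 54*(-56) = -3024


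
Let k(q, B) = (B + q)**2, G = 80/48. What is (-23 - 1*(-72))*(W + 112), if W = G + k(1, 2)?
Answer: 18032/3 ≈ 6010.7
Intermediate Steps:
G = 5/3 (G = 80*(1/48) = 5/3 ≈ 1.6667)
W = 32/3 (W = 5/3 + (2 + 1)**2 = 5/3 + 3**2 = 5/3 + 9 = 32/3 ≈ 10.667)
(-23 - 1*(-72))*(W + 112) = (-23 - 1*(-72))*(32/3 + 112) = (-23 + 72)*(368/3) = 49*(368/3) = 18032/3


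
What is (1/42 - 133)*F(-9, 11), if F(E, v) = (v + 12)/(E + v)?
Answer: -128455/84 ≈ -1529.2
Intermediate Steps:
F(E, v) = (12 + v)/(E + v)
(1/42 - 133)*F(-9, 11) = (1/42 - 133)*((12 + 11)/(-9 + 11)) = (1/42 - 133)*(23/2) = -5585*23/84 = -5585/42*23/2 = -128455/84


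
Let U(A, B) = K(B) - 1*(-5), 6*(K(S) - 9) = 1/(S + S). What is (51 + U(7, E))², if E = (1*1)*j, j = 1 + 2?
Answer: 5480281/1296 ≈ 4228.6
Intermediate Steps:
j = 3
K(S) = 9 + 1/(12*S) (K(S) = 9 + 1/(6*(S + S)) = 9 + 1/(6*((2*S))) = 9 + (1/(2*S))/6 = 9 + 1/(12*S))
E = 3 (E = (1*1)*3 = 1*3 = 3)
U(A, B) = 14 + 1/(12*B) (U(A, B) = (9 + 1/(12*B)) - 1*(-5) = (9 + 1/(12*B)) + 5 = 14 + 1/(12*B))
(51 + U(7, E))² = (51 + (14 + (1/12)/3))² = (51 + (14 + (1/12)*(⅓)))² = (51 + (14 + 1/36))² = (51 + 505/36)² = (2341/36)² = 5480281/1296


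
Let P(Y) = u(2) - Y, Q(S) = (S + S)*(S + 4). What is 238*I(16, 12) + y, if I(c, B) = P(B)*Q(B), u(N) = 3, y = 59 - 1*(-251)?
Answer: -822218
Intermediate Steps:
y = 310 (y = 59 + 251 = 310)
Q(S) = 2*S*(4 + S) (Q(S) = (2*S)*(4 + S) = 2*S*(4 + S))
P(Y) = 3 - Y
I(c, B) = 2*B*(3 - B)*(4 + B) (I(c, B) = (3 - B)*(2*B*(4 + B)) = 2*B*(3 - B)*(4 + B))
238*I(16, 12) + y = 238*(2*12*(12 - 1*12 - 1*12**2)) + 310 = 238*(2*12*(12 - 12 - 1*144)) + 310 = 238*(2*12*(12 - 12 - 144)) + 310 = 238*(2*12*(-144)) + 310 = 238*(-3456) + 310 = -822528 + 310 = -822218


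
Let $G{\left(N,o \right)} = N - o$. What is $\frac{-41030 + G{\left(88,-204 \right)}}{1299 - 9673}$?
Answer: $\frac{20369}{4187} \approx 4.8648$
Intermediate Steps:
$\frac{-41030 + G{\left(88,-204 \right)}}{1299 - 9673} = \frac{-41030 + \left(88 - -204\right)}{1299 - 9673} = \frac{-41030 + \left(88 + 204\right)}{-8374} = \left(-41030 + 292\right) \left(- \frac{1}{8374}\right) = \left(-40738\right) \left(- \frac{1}{8374}\right) = \frac{20369}{4187}$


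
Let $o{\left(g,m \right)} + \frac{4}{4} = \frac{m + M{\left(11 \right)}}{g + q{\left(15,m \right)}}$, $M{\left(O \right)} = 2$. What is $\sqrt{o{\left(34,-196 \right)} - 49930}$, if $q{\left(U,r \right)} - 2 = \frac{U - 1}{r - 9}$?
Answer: $\frac{i \sqrt{677361736714}}{3683} \approx 223.46 i$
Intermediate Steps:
$q{\left(U,r \right)} = 2 + \frac{-1 + U}{-9 + r}$ ($q{\left(U,r \right)} = 2 + \frac{U - 1}{r - 9} = 2 + \frac{-1 + U}{-9 + r}$)
$o{\left(g,m \right)} = -1 + \frac{2 + m}{g + \frac{-4 + 2 m}{-9 + m}}$ ($o{\left(g,m \right)} = -1 + \frac{m + 2}{g + \frac{-19 + 15 + 2 m}{-9 + m}} = -1 + \frac{2 + m}{g + \frac{-4 + 2 m}{-9 + m}}$)
$\sqrt{o{\left(34,-196 \right)} - 49930} = \sqrt{\frac{4 - -392 - \left(-9 - 196\right) \left(-2 + 34 - -196\right)}{-4 + 2 \left(-196\right) + 34 \left(-9 - 196\right)} - 49930} = \sqrt{\frac{4 + 392 - - 205 \left(-2 + 34 + 196\right)}{-4 - 392 + 34 \left(-205\right)} - 49930} = \sqrt{\frac{4 + 392 - \left(-205\right) 228}{-4 - 392 - 6970} - 49930} = \sqrt{\frac{4 + 392 + 46740}{-7366} - 49930} = \sqrt{\left(- \frac{1}{7366}\right) 47136 - 49930} = \sqrt{- \frac{23568}{3683} - 49930} = \sqrt{- \frac{183915758}{3683}} = \frac{i \sqrt{677361736714}}{3683}$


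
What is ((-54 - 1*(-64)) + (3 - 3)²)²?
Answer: 100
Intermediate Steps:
((-54 - 1*(-64)) + (3 - 3)²)² = ((-54 + 64) + 0²)² = (10 + 0)² = 10² = 100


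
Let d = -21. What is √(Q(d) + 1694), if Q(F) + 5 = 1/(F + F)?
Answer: √2979354/42 ≈ 41.097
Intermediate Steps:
Q(F) = -5 + 1/(2*F) (Q(F) = -5 + 1/(F + F) = -5 + 1/(2*F))
√(Q(d) + 1694) = √((-5 + (½)/(-21)) + 1694) = √((-5 + (½)*(-1/21)) + 1694) = √((-5 - 1/42) + 1694) = √(-211/42 + 1694) = √(70937/42) = √2979354/42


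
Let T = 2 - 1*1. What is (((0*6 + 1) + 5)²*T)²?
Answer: 1296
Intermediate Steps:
T = 1 (T = 2 - 1 = 1)
(((0*6 + 1) + 5)²*T)² = (((0*6 + 1) + 5)²*1)² = (((0 + 1) + 5)²*1)² = ((1 + 5)²*1)² = (6²*1)² = (36*1)² = 36² = 1296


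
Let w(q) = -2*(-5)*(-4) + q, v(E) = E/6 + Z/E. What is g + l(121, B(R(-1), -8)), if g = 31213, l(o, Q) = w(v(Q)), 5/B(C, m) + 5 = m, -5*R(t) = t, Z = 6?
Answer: 12151361/390 ≈ 31157.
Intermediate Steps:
R(t) = -t/5
v(E) = 6/E + E/6 (v(E) = E/6 + 6/E = 6/E + E/6)
B(C, m) = 5/(-5 + m)
w(q) = -40 + q (w(q) = 10*(-4) + q = -40 + q)
l(o, Q) = -40 + 6/Q + Q/6 (l(o, Q) = -40 + (6/Q + Q/6) = -40 + 6/Q + Q/6)
g + l(121, B(R(-1), -8)) = 31213 + (-40 + 6/((5/(-5 - 8))) + (5/(-5 - 8))/6) = 31213 + (-40 + 6/((5/(-13))) + (5/(-13))/6) = 31213 + (-40 + 6/((5*(-1/13))) + (5*(-1/13))/6) = 31213 + (-40 + 6/(-5/13) + (⅙)*(-5/13)) = 31213 + (-40 + 6*(-13/5) - 5/78) = 31213 + (-40 - 78/5 - 5/78) = 31213 - 21709/390 = 12151361/390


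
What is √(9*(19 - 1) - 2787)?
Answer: 5*I*√105 ≈ 51.235*I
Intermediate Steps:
√(9*(19 - 1) - 2787) = √(9*18 - 2787) = √(162 - 2787) = √(-2625) = 5*I*√105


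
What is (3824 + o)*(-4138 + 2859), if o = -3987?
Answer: 208477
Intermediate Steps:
(3824 + o)*(-4138 + 2859) = (3824 - 3987)*(-4138 + 2859) = -163*(-1279) = 208477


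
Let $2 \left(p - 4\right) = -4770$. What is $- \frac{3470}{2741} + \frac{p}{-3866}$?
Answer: $- \frac{6888699}{10596706} \approx -0.65008$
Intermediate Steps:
$p = -2381$ ($p = 4 + \frac{1}{2} \left(-4770\right) = 4 - 2385 = -2381$)
$- \frac{3470}{2741} + \frac{p}{-3866} = - \frac{3470}{2741} - \frac{2381}{-3866} = \left(-3470\right) \frac{1}{2741} - - \frac{2381}{3866} = - \frac{3470}{2741} + \frac{2381}{3866} = - \frac{6888699}{10596706}$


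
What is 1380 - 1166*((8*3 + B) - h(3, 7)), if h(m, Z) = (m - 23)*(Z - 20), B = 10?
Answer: 264896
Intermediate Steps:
h(m, Z) = (-23 + m)*(-20 + Z)
1380 - 1166*((8*3 + B) - h(3, 7)) = 1380 - 1166*((8*3 + 10) - (460 - 23*7 - 20*3 + 7*3)) = 1380 - 1166*((24 + 10) - (460 - 161 - 60 + 21)) = 1380 - 1166*(34 - 1*260) = 1380 - 1166*(34 - 260) = 1380 - 1166*(-226) = 1380 + 263516 = 264896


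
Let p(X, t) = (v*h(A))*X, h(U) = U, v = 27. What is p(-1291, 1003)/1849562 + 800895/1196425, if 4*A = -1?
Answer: 1193384723637/1770289772680 ≈ 0.67412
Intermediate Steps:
A = -1/4 (A = (1/4)*(-1) = -1/4 ≈ -0.25000)
p(X, t) = -27*X/4 (p(X, t) = (27*(-1/4))*X = -27*X/4)
p(-1291, 1003)/1849562 + 800895/1196425 = -27/4*(-1291)/1849562 + 800895/1196425 = (34857/4)*(1/1849562) + 800895*(1/1196425) = 34857/7398248 + 160179/239285 = 1193384723637/1770289772680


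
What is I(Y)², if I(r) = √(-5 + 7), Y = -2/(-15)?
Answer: 2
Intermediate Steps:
Y = 2/15 (Y = -2*(-1/15) = 2/15 ≈ 0.13333)
I(r) = √2
I(Y)² = (√2)² = 2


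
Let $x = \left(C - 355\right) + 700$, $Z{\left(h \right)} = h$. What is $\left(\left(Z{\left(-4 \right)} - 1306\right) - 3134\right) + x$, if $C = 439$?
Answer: $-3660$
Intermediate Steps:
$x = 784$ ($x = \left(439 - 355\right) + 700 = 84 + 700 = 784$)
$\left(\left(Z{\left(-4 \right)} - 1306\right) - 3134\right) + x = \left(\left(-4 - 1306\right) - 3134\right) + 784 = \left(-1310 - 3134\right) + 784 = -4444 + 784 = -3660$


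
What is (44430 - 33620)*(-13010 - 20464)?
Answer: -361853940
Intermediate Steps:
(44430 - 33620)*(-13010 - 20464) = 10810*(-33474) = -361853940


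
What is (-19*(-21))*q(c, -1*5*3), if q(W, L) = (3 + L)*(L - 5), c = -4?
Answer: 95760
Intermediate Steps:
q(W, L) = (-5 + L)*(3 + L) (q(W, L) = (3 + L)*(-5 + L) = (-5 + L)*(3 + L))
(-19*(-21))*q(c, -1*5*3) = (-19*(-21))*(-15 + (-1*5*3)**2 - 2*(-1*5)*3) = 399*(-15 + (-5*3)**2 - (-10)*3) = 399*(-15 + (-15)**2 - 2*(-15)) = 399*(-15 + 225 + 30) = 399*240 = 95760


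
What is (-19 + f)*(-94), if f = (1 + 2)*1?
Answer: 1504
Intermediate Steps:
f = 3 (f = 3*1 = 3)
(-19 + f)*(-94) = (-19 + 3)*(-94) = -16*(-94) = 1504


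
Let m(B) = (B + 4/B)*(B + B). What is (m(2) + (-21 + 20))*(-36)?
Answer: -540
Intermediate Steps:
m(B) = 2*B*(B + 4/B) (m(B) = (B + 4/B)*(2*B) = 2*B*(B + 4/B))
(m(2) + (-21 + 20))*(-36) = ((8 + 2*2²) + (-21 + 20))*(-36) = ((8 + 2*4) - 1)*(-36) = ((8 + 8) - 1)*(-36) = (16 - 1)*(-36) = 15*(-36) = -540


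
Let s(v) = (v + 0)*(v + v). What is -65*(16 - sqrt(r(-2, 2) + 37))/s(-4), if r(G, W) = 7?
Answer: -65/2 + 65*sqrt(11)/16 ≈ -19.026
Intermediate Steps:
s(v) = 2*v**2 (s(v) = v*(2*v) = 2*v**2)
-65*(16 - sqrt(r(-2, 2) + 37))/s(-4) = -65*(16 - sqrt(7 + 37))/(2*(-4)**2) = -65*(16 - sqrt(44))/(2*16) = -65*(16 - 2*sqrt(11))/32 = -65*(1/2 - sqrt(11)/16) = -65/2 + 65*sqrt(11)/16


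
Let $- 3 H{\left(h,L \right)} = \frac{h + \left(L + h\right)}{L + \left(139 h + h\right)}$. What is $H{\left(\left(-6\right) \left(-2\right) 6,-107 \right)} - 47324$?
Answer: $- \frac{1415886793}{29919} \approx -47324.0$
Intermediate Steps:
$H{\left(h,L \right)} = - \frac{L + 2 h}{3 \left(L + 140 h\right)}$ ($H{\left(h,L \right)} = - \frac{\left(h + \left(L + h\right)\right) \frac{1}{L + \left(139 h + h\right)}}{3} = - \frac{\left(L + 2 h\right) \frac{1}{L + 140 h}}{3} = - \frac{\frac{1}{L + 140 h} \left(L + 2 h\right)}{3} = - \frac{L + 2 h}{3 \left(L + 140 h\right)}$)
$H{\left(\left(-6\right) \left(-2\right) 6,-107 \right)} - 47324 = \frac{\left(-1\right) \left(-107\right) - 2 \left(-6\right) \left(-2\right) 6}{3 \left(-107 + 140 \left(-6\right) \left(-2\right) 6\right)} - 47324 = \frac{107 - 2 \cdot 12 \cdot 6}{3 \left(-107 + 140 \cdot 12 \cdot 6\right)} - 47324 = \frac{107 - 144}{3 \left(-107 + 140 \cdot 72\right)} - 47324 = \frac{107 - 144}{3 \left(-107 + 10080\right)} - 47324 = \frac{1}{3} \cdot \frac{1}{9973} \left(-37\right) - 47324 = - \frac{37}{29919} - 47324 = - \frac{1415886793}{29919}$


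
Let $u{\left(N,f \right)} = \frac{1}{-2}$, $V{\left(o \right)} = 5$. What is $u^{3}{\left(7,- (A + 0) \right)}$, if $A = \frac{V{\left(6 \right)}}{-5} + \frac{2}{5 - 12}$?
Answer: $- \frac{1}{8} \approx -0.125$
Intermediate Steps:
$A = - \frac{9}{7}$ ($A = \frac{5}{-5} + \frac{2}{5 - 12} = 5 \left(- \frac{1}{5}\right) + \frac{2}{5 - 12} = -1 + \frac{2}{-7} = -1 + 2 \left(- \frac{1}{7}\right) = -1 - \frac{2}{7} = - \frac{9}{7} \approx -1.2857$)
$u{\left(N,f \right)} = - \frac{1}{2}$
$u^{3}{\left(7,- (A + 0) \right)} = \left(- \frac{1}{2}\right)^{3} = - \frac{1}{8}$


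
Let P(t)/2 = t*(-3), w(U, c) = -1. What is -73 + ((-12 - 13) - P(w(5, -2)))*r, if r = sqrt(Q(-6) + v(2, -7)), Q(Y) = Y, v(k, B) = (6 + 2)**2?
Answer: -73 - 31*sqrt(58) ≈ -309.09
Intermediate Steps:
v(k, B) = 64 (v(k, B) = 8**2 = 64)
r = sqrt(58) (r = sqrt(-6 + 64) = sqrt(58) ≈ 7.6158)
P(t) = -6*t (P(t) = 2*(t*(-3)) = 2*(-3*t) = -6*t)
-73 + ((-12 - 13) - P(w(5, -2)))*r = -73 + ((-12 - 13) - (-6)*(-1))*sqrt(58) = -73 + (-25 - 1*6)*sqrt(58) = -73 + (-25 - 6)*sqrt(58) = -73 - 31*sqrt(58)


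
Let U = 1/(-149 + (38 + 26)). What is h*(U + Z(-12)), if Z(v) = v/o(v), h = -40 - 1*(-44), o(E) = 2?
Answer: -2044/85 ≈ -24.047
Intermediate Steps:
h = 4 (h = -40 + 44 = 4)
Z(v) = v/2
U = -1/85 (U = 1/(-149 + 64) = 1/(-85) = -1/85 ≈ -0.011765)
h*(U + Z(-12)) = 4*(-1/85 + (½)*(-12)) = 4*(-1/85 - 6) = 4*(-511/85) = -2044/85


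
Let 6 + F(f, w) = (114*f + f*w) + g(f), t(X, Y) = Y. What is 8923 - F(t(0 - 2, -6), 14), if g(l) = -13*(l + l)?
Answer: 9541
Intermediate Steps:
g(l) = -26*l
F(f, w) = -6 + 88*f + f*w (F(f, w) = -6 + ((114*f + f*w) - 26*f) = -6 + (88*f + f*w) = -6 + 88*f + f*w)
8923 - F(t(0 - 2, -6), 14) = 8923 - (-6 + 88*(-6) - 6*14) = 8923 - (-6 - 528 - 84) = 8923 - 1*(-618) = 8923 + 618 = 9541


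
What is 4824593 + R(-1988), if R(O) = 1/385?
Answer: 1857468306/385 ≈ 4.8246e+6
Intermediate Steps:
R(O) = 1/385
4824593 + R(-1988) = 4824593 + 1/385 = 1857468306/385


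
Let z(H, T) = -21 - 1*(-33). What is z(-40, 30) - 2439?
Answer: -2427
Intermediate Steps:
z(H, T) = 12 (z(H, T) = -21 + 33 = 12)
z(-40, 30) - 2439 = 12 - 2439 = -2427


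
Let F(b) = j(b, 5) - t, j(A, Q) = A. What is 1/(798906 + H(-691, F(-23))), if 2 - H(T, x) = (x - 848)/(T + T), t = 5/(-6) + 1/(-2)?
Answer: 4146/3312269959 ≈ 1.2517e-6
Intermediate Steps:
t = -4/3 (t = 5*(-1/6) + 1*(-1/2) = -5/6 - 1/2 = -4/3 ≈ -1.3333)
F(b) = 4/3 + b (F(b) = b - 1*(-4/3) = b + 4/3 = 4/3 + b)
H(T, x) = 2 - (-848 + x)/(2*T) (H(T, x) = 2 - (x - 848)/(T + T) = 2 - (-848 + x)/(2*T))
1/(798906 + H(-691, F(-23))) = 1/(798906 + (1/2)*(848 - (4/3 - 23) + 4*(-691))/(-691)) = 1/(798906 + (1/2)*(-1/691)*(848 - 1*(-65/3) - 2764)) = 1/(798906 + (1/2)*(-1/691)*(848 + 65/3 - 2764)) = 1/(798906 + (1/2)*(-1/691)*(-5683/3)) = 1/(798906 + 5683/4146) = 1/(3312269959/4146) = 4146/3312269959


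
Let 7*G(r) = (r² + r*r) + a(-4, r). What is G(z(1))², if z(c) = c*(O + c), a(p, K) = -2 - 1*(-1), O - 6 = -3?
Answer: 961/49 ≈ 19.612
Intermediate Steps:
O = 3 (O = 6 - 3 = 3)
a(p, K) = -1 (a(p, K) = -2 + 1 = -1)
z(c) = c*(3 + c)
G(r) = -⅐ + 2*r²/7 (G(r) = ((r² + r*r) - 1)/7 = ((r² + r²) - 1)/7 = (2*r² - 1)/7 = (-1 + 2*r²)/7 = -⅐ + 2*r²/7)
G(z(1))² = (-⅐ + 2*(1*(3 + 1))²/7)² = (-⅐ + 2*(1*4)²/7)² = (-⅐ + (2/7)*4²)² = (-⅐ + (2/7)*16)² = (-⅐ + 32/7)² = (31/7)² = 961/49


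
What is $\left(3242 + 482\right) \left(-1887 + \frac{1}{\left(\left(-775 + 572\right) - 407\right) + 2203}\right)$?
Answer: $- \frac{11194306760}{1593} \approx -7.0272 \cdot 10^{6}$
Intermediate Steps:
$\left(3242 + 482\right) \left(-1887 + \frac{1}{\left(\left(-775 + 572\right) - 407\right) + 2203}\right) = 3724 \left(-1887 + \frac{1}{\left(-203 - 407\right) + 2203}\right) = 3724 \left(-1887 + \frac{1}{-610 + 2203}\right) = 3724 \left(-1887 + \frac{1}{1593}\right) = 3724 \left(- \frac{3005990}{1593}\right) = - \frac{11194306760}{1593}$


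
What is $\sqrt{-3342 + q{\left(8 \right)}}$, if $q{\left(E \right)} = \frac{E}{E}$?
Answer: $i \sqrt{3341} \approx 57.801 i$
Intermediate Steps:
$q{\left(E \right)} = 1$
$\sqrt{-3342 + q{\left(8 \right)}} = \sqrt{-3342 + 1} = \sqrt{-3341} = i \sqrt{3341}$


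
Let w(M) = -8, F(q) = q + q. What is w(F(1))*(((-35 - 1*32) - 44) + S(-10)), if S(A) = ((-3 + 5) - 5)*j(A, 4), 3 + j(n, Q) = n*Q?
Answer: -144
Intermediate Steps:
F(q) = 2*q
j(n, Q) = -3 + Q*n (j(n, Q) = -3 + n*Q = -3 + Q*n)
S(A) = 9 - 12*A (S(A) = ((-3 + 5) - 5)*(-3 + 4*A) = (2 - 5)*(-3 + 4*A) = -3*(-3 + 4*A) = 9 - 12*A)
w(F(1))*(((-35 - 1*32) - 44) + S(-10)) = -8*(((-35 - 1*32) - 44) + (9 - 12*(-10))) = -8*(((-35 - 32) - 44) + (9 + 120)) = -8*((-67 - 44) + 129) = -8*(-111 + 129) = -8*18 = -144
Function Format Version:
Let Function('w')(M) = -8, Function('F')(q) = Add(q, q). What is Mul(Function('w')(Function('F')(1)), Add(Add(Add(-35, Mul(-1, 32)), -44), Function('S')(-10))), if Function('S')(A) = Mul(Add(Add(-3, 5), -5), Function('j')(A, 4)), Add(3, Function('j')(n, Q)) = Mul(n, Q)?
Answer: -144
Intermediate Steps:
Function('F')(q) = Mul(2, q)
Function('j')(n, Q) = Add(-3, Mul(Q, n)) (Function('j')(n, Q) = Add(-3, Mul(n, Q)) = Add(-3, Mul(Q, n)))
Function('S')(A) = Add(9, Mul(-12, A)) (Function('S')(A) = Mul(Add(Add(-3, 5), -5), Add(-3, Mul(4, A))) = Mul(Add(2, -5), Add(-3, Mul(4, A))) = Mul(-3, Add(-3, Mul(4, A))) = Add(9, Mul(-12, A)))
Mul(Function('w')(Function('F')(1)), Add(Add(Add(-35, Mul(-1, 32)), -44), Function('S')(-10))) = Mul(-8, Add(Add(Add(-35, Mul(-1, 32)), -44), Add(9, Mul(-12, -10)))) = Mul(-8, Add(Add(Add(-35, -32), -44), Add(9, 120))) = Mul(-8, Add(Add(-67, -44), 129)) = Mul(-8, Add(-111, 129)) = Mul(-8, 18) = -144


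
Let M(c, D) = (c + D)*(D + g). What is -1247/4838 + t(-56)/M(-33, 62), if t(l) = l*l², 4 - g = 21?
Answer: -851257543/6313590 ≈ -134.83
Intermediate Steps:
g = -17 (g = 4 - 1*21 = 4 - 21 = -17)
M(c, D) = (-17 + D)*(D + c) (M(c, D) = (c + D)*(D - 17) = (D + c)*(-17 + D) = (-17 + D)*(D + c))
t(l) = l³
-1247/4838 + t(-56)/M(-33, 62) = -1247/4838 + (-56)³/(62² - 17*62 - 17*(-33) + 62*(-33)) = -1247*1/4838 - 175616/(3844 - 1054 + 561 - 2046) = -1247/4838 - 175616/1305 = -851257543/6313590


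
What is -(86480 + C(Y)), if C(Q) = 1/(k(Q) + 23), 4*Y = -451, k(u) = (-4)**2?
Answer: -3372721/39 ≈ -86480.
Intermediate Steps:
k(u) = 16
Y = -451/4 (Y = (1/4)*(-451) = -451/4 ≈ -112.75)
C(Q) = 1/39 (C(Q) = 1/(16 + 23) = 1/39)
-(86480 + C(Y)) = -(86480 + 1/39) = -1*3372721/39 = -3372721/39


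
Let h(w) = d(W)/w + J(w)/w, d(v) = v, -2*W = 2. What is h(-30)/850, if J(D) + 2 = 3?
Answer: 0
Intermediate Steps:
W = -1 (W = -1/2*2 = -1)
J(D) = 1 (J(D) = -2 + 3 = 1)
h(w) = 0 (h(w) = -1/w + 1/w = 0)
h(-30)/850 = 0/850 = 0*(1/850) = 0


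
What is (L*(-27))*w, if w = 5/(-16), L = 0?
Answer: 0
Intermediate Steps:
w = -5/16 (w = 5*(-1/16) = -5/16 ≈ -0.31250)
(L*(-27))*w = (0*(-27))*(-5/16) = 0*(-5/16) = 0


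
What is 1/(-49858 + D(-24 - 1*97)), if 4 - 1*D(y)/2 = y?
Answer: -1/49608 ≈ -2.0158e-5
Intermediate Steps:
D(y) = 8 - 2*y
1/(-49858 + D(-24 - 1*97)) = 1/(-49858 + (8 - 2*(-24 - 1*97))) = 1/(-49858 + (8 - 2*(-24 - 97))) = 1/(-49858 + (8 - 2*(-121))) = 1/(-49858 + (8 + 242)) = 1/(-49858 + 250) = 1/(-49608) = -1/49608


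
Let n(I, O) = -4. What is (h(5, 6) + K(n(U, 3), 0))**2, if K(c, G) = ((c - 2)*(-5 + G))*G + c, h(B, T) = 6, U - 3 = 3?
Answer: 4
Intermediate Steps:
U = 6 (U = 3 + 3 = 6)
K(c, G) = c + G*(-5 + G)*(-2 + c) (K(c, G) = ((-2 + c)*(-5 + G))*G + c = ((-5 + G)*(-2 + c))*G + c = G*(-5 + G)*(-2 + c) + c = c + G*(-5 + G)*(-2 + c))
(h(5, 6) + K(n(U, 3), 0))**2 = (6 + (-4 - 2*0**2 + 10*0 - 4*0**2 - 5*0*(-4)))**2 = (6 + (-4 - 2*0 + 0 - 4*0 + 0))**2 = (6 + (-4 + 0 + 0 + 0 + 0))**2 = (6 - 4)**2 = 2**2 = 4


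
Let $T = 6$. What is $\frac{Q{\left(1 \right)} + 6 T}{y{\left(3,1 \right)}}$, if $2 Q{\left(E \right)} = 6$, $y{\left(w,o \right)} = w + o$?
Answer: $\frac{39}{4} \approx 9.75$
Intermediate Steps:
$y{\left(w,o \right)} = o + w$
$Q{\left(E \right)} = 3$ ($Q{\left(E \right)} = \frac{1}{2} \cdot 6 = 3$)
$\frac{Q{\left(1 \right)} + 6 T}{y{\left(3,1 \right)}} = \frac{3 + 6 \cdot 6}{1 + 3} = \frac{3 + 36}{4} = \frac{1}{4} \cdot 39 = \frac{39}{4}$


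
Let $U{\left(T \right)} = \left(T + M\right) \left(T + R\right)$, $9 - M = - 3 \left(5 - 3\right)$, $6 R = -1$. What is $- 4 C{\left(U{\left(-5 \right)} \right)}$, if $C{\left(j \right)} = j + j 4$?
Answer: $\frac{3100}{3} \approx 1033.3$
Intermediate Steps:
$R = - \frac{1}{6}$ ($R = \frac{1}{6} \left(-1\right) = - \frac{1}{6} \approx -0.16667$)
$M = 15$ ($M = 9 - - 3 \left(5 - 3\right) = 9 - \left(-3\right) 2 = 9 - -6 = 9 + 6 = 15$)
$U{\left(T \right)} = \left(15 + T\right) \left(- \frac{1}{6} + T\right)$ ($U{\left(T \right)} = \left(T + 15\right) \left(T - \frac{1}{6}\right) = \left(15 + T\right) \left(- \frac{1}{6} + T\right)$)
$C{\left(j \right)} = 5 j$ ($C{\left(j \right)} = j + 4 j = 5 j$)
$- 4 C{\left(U{\left(-5 \right)} \right)} = - 4 \cdot 5 \left(- \frac{5}{2} + \left(-5\right)^{2} + \frac{89}{6} \left(-5\right)\right) = - 4 \cdot 5 \left(- \frac{5}{2} + 25 - \frac{445}{6}\right) = - 4 \cdot 5 \left(- \frac{155}{3}\right) = \left(-4\right) \left(- \frac{775}{3}\right) = \frac{3100}{3}$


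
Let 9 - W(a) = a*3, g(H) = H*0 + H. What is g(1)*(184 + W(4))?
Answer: 181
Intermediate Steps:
g(H) = H (g(H) = 0 + H = H)
W(a) = 9 - 3*a (W(a) = 9 - a*3 = 9 - 3*a)
g(1)*(184 + W(4)) = 1*(184 + (9 - 3*4)) = 1*(184 + (9 - 12)) = 1*(184 - 3) = 1*181 = 181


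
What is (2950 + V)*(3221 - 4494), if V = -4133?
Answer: 1505959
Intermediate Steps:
(2950 + V)*(3221 - 4494) = (2950 - 4133)*(3221 - 4494) = -1183*(-1273) = 1505959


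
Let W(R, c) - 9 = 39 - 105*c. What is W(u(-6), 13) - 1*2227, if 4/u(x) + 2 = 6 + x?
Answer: -3544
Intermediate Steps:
u(x) = 4/(4 + x) (u(x) = 4/(-2 + (6 + x)) = 4/(4 + x))
W(R, c) = 48 - 105*c (W(R, c) = 9 + (39 - 105*c) = 48 - 105*c)
W(u(-6), 13) - 1*2227 = (48 - 105*13) - 1*2227 = (48 - 1365) - 2227 = -1317 - 2227 = -3544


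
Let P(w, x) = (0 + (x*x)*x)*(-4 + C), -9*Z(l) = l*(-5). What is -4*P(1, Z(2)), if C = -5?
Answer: 4000/81 ≈ 49.383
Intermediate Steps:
Z(l) = 5*l/9 (Z(l) = -l*(-5)/9 = -(-5)*l/9 = 5*l/9)
P(w, x) = -9*x**3 (P(w, x) = (0 + (x*x)*x)*(-4 - 5) = (0 + x**2*x)*(-9) = (0 + x**3)*(-9) = x**3*(-9) = -9*x**3)
-4*P(1, Z(2)) = -(-36)*((5/9)*2)**3 = -(-36)*(10/9)**3 = -(-36)*1000/729 = -4*(-1000/81) = 4000/81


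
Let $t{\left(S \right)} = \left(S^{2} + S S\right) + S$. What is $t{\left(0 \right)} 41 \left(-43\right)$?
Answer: $0$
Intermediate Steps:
$t{\left(S \right)} = S + 2 S^{2}$ ($t{\left(S \right)} = \left(S^{2} + S^{2}\right) + S = 2 S^{2} + S = S + 2 S^{2}$)
$t{\left(0 \right)} 41 \left(-43\right) = 0 \left(1 + 2 \cdot 0\right) 41 \left(-43\right) = 0 \left(1 + 0\right) 41 \left(-43\right) = 0 \cdot 1 \cdot 41 \left(-43\right) = 0 \cdot 41 \left(-43\right) = 0 \left(-43\right) = 0$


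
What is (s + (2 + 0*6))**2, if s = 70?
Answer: 5184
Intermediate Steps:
(s + (2 + 0*6))**2 = (70 + (2 + 0*6))**2 = (70 + (2 + 0))**2 = (70 + 2)**2 = 72**2 = 5184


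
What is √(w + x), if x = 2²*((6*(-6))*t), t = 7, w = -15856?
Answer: 4*I*√1054 ≈ 129.86*I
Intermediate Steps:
x = -1008 (x = 2²*((6*(-6))*7) = 4*(-36*7) = 4*(-252) = -1008)
√(w + x) = √(-15856 - 1008) = √(-16864) = 4*I*√1054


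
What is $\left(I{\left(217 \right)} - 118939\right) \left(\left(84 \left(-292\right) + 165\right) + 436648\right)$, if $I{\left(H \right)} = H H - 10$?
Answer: $-29626800100$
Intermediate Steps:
$I{\left(H \right)} = -10 + H^{2}$ ($I{\left(H \right)} = H^{2} - 10 = -10 + H^{2}$)
$\left(I{\left(217 \right)} - 118939\right) \left(\left(84 \left(-292\right) + 165\right) + 436648\right) = \left(\left(-10 + 217^{2}\right) - 118939\right) \left(\left(84 \left(-292\right) + 165\right) + 436648\right) = \left(\left(-10 + 47089\right) - 118939\right) \left(\left(-24528 + 165\right) + 436648\right) = \left(47079 - 118939\right) \left(-24363 + 436648\right) = \left(-71860\right) 412285 = -29626800100$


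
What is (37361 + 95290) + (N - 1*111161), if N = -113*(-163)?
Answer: 39909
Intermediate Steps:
N = 18419
(37361 + 95290) + (N - 1*111161) = (37361 + 95290) + (18419 - 1*111161) = 132651 + (18419 - 111161) = 132651 - 92742 = 39909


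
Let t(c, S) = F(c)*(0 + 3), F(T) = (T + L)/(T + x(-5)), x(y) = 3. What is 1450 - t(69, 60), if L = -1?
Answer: 8683/6 ≈ 1447.2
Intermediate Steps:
F(T) = (-1 + T)/(3 + T) (F(T) = (T - 1)/(T + 3) = (-1 + T)/(3 + T))
t(c, S) = 3*(-1 + c)/(3 + c) (t(c, S) = ((-1 + c)/(3 + c))*(0 + 3) = ((-1 + c)/(3 + c))*3 = 3*(-1 + c)/(3 + c))
1450 - t(69, 60) = 1450 - 3*(-1 + 69)/(3 + 69) = 1450 - 3*68/72 = 1450 - 1*17/6 = 1450 - 17/6 = 8683/6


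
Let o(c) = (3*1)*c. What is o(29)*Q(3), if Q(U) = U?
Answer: 261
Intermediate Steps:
o(c) = 3*c
o(29)*Q(3) = (3*29)*3 = 87*3 = 261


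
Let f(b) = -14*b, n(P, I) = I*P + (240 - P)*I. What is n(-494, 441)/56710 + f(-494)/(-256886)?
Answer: 191404342/104057179 ≈ 1.8394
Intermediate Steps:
n(P, I) = I*P + I*(240 - P)
n(-494, 441)/56710 + f(-494)/(-256886) = (240*441)/56710 - 14*(-494)/(-256886) = 105840*(1/56710) + 6916*(-1/256886) = 10584/5671 - 494/18349 = 191404342/104057179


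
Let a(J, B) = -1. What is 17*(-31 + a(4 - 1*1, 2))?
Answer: -544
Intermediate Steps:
17*(-31 + a(4 - 1*1, 2)) = 17*(-31 - 1) = 17*(-32) = -544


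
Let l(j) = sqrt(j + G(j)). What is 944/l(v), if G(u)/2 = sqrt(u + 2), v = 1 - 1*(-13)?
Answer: 472*sqrt(22)/11 ≈ 201.26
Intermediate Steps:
v = 14 (v = 1 + 13 = 14)
G(u) = 2*sqrt(2 + u) (G(u) = 2*sqrt(u + 2) = 2*sqrt(2 + u))
l(j) = sqrt(j + 2*sqrt(2 + j))
944/l(v) = 944/(sqrt(14 + 2*sqrt(2 + 14))) = 944/(sqrt(14 + 2*sqrt(16))) = 944/(sqrt(14 + 2*4)) = 944/(sqrt(14 + 8)) = 944/(sqrt(22)) = 944*(sqrt(22)/22) = 472*sqrt(22)/11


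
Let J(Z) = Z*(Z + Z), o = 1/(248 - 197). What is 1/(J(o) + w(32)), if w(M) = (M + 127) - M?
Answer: 2601/330329 ≈ 0.0078740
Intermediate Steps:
w(M) = 127 (w(M) = (127 + M) - M = 127)
o = 1/51 ≈ 0.019608
J(Z) = 2*Z² (J(Z) = Z*(2*Z) = 2*Z²)
1/(J(o) + w(32)) = 1/(2*(1/51)² + 127) = 1/(2*(1/2601) + 127) = 1/(2/2601 + 127) = 1/(330329/2601) = 2601/330329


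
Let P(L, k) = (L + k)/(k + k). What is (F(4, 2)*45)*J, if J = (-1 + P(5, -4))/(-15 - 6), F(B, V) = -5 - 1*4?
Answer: -1215/56 ≈ -21.696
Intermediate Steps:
P(L, k) = (L + k)/(2*k) (P(L, k) = (L + k)/((2*k)) = (L + k)*(1/(2*k)) = (L + k)/(2*k))
F(B, V) = -9 (F(B, V) = -5 - 4 = -9)
J = 3/56 (J = (-1 + (½)*(5 - 4)/(-4))/(-15 - 6) = (-1 + (½)*(-¼)*1)/(-21) = (-1 - ⅛)*(-1/21) = -9/8*(-1/21) = 3/56 ≈ 0.053571)
(F(4, 2)*45)*J = -9*45*(3/56) = -405*3/56 = -1215/56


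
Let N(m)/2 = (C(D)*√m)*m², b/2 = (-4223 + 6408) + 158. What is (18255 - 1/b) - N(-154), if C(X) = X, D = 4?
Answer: 85542929/4686 - 189728*I*√154 ≈ 18255.0 - 2.3545e+6*I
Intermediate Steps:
b = 4686 (b = 2*((-4223 + 6408) + 158) = 2*(2185 + 158) = 2*2343 = 4686)
N(m) = 8*m^(5/2) (N(m) = 2*((4*√m)*m²) = 2*(4*m^(5/2)) = 8*m^(5/2))
(18255 - 1/b) - N(-154) = (18255 - 1/4686) - 8*(-154)^(5/2) = (18255 - 1*1/4686) - 8*23716*I*√154 = (18255 - 1/4686) - 189728*I*√154 = 85542929/4686 - 189728*I*√154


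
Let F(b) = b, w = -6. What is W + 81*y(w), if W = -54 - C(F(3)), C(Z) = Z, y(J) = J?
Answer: -543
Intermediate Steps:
W = -57 (W = -54 - 1*3 = -54 - 3 = -57)
W + 81*y(w) = -57 + 81*(-6) = -57 - 486 = -543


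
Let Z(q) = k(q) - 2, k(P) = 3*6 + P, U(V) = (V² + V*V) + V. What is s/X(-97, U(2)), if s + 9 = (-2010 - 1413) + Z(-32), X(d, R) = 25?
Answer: -3448/25 ≈ -137.92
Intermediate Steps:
U(V) = V + 2*V² (U(V) = (V² + V²) + V = 2*V² + V = V + 2*V²)
k(P) = 18 + P
Z(q) = 16 + q (Z(q) = (18 + q) - 2 = 16 + q)
s = -3448 (s = -9 + ((-2010 - 1413) + (16 - 32)) = -9 + (-3423 - 16) = -9 - 3439 = -3448)
s/X(-97, U(2)) = -3448/25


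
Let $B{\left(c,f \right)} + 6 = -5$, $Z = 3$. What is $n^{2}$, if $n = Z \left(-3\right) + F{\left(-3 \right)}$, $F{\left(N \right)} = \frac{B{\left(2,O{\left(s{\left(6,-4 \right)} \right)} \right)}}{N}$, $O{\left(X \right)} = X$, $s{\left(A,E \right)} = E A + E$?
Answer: $\frac{256}{9} \approx 28.444$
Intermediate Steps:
$s{\left(A,E \right)} = E + A E$ ($s{\left(A,E \right)} = A E + E = E + A E$)
$B{\left(c,f \right)} = -11$ ($B{\left(c,f \right)} = -6 - 5 = -11$)
$F{\left(N \right)} = - \frac{11}{N}$
$n = - \frac{16}{3}$ ($n = 3 \left(-3\right) - \frac{11}{-3} = -9 - - \frac{11}{3} = -9 + \frac{11}{3} = - \frac{16}{3} \approx -5.3333$)
$n^{2} = \left(- \frac{16}{3}\right)^{2} = \frac{256}{9}$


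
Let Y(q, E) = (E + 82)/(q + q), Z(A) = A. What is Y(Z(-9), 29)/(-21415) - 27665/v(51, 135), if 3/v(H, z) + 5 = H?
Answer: -18168343221/42830 ≈ -4.2420e+5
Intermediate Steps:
v(H, z) = 3/(-5 + H)
Y(q, E) = (82 + E)/(2*q) (Y(q, E) = (82 + E)/((2*q)) = (82 + E)*(1/(2*q)) = (82 + E)/(2*q))
Y(Z(-9), 29)/(-21415) - 27665/v(51, 135) = ((1/2)*(82 + 29)/(-9))/(-21415) - 27665/(3/(-5 + 51)) = ((1/2)*(-1/9)*111)*(-1/21415) - 27665/(3/46) = -37/6*(-1/21415) - 27665/(3*(1/46)) = 37/128490 - 27665/3/46 = 37/128490 - 27665*46/3 = 37/128490 - 1272590/3 = -18168343221/42830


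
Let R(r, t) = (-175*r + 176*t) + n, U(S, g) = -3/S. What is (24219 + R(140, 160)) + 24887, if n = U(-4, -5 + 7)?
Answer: 211067/4 ≈ 52767.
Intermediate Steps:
n = ¾ (n = -3/(-4) = -3*(-¼) = ¾ ≈ 0.75000)
R(r, t) = ¾ - 175*r + 176*t (R(r, t) = (-175*r + 176*t) + ¾ = ¾ - 175*r + 176*t)
(24219 + R(140, 160)) + 24887 = (24219 + (¾ - 175*140 + 176*160)) + 24887 = (24219 + (¾ - 24500 + 28160)) + 24887 = (24219 + 14643/4) + 24887 = 111519/4 + 24887 = 211067/4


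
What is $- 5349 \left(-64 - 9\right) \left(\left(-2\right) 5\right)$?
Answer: $-3904770$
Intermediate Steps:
$- 5349 \left(-64 - 9\right) \left(\left(-2\right) 5\right) = - 5349 \left(-64 - 9\right) \left(-10\right) = - 5349 \left(\left(-73\right) \left(-10\right)\right) = \left(-5349\right) 730 = -3904770$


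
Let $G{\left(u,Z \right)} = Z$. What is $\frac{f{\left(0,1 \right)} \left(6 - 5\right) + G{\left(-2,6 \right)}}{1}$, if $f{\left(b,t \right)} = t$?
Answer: $7$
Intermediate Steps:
$\frac{f{\left(0,1 \right)} \left(6 - 5\right) + G{\left(-2,6 \right)}}{1} = \frac{1 \left(6 - 5\right) + 6}{1} = 1 \left(1 \cdot 1 + 6\right) = 1 \left(1 + 6\right) = 1 \cdot 7 = 7$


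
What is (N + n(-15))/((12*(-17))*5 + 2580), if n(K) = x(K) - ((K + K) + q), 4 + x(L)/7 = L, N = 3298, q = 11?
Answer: 398/195 ≈ 2.0410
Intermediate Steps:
x(L) = -28 + 7*L
n(K) = -39 + 5*K (n(K) = (-28 + 7*K) - ((K + K) + 11) = (-28 + 7*K) - (2*K + 11) = (-28 + 7*K) - (11 + 2*K) = (-28 + 7*K) + (-11 - 2*K) = -39 + 5*K)
(N + n(-15))/((12*(-17))*5 + 2580) = (3298 + (-39 + 5*(-15)))/((12*(-17))*5 + 2580) = (3298 + (-39 - 75))/(-204*5 + 2580) = (3298 - 114)/(-1020 + 2580) = 3184/1560 = 3184*(1/1560) = 398/195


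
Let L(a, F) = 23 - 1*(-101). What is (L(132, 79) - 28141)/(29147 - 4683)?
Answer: -2547/2224 ≈ -1.1452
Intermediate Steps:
L(a, F) = 124 (L(a, F) = 23 + 101 = 124)
(L(132, 79) - 28141)/(29147 - 4683) = (124 - 28141)/(29147 - 4683) = -28017/24464 = -28017*1/24464 = -2547/2224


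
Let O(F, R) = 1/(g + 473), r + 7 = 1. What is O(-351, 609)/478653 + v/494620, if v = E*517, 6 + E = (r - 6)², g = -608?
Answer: 65860662743/456591883230 ≈ 0.14424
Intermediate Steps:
r = -6 (r = -7 + 1 = -6)
O(F, R) = -1/135 (O(F, R) = 1/(-608 + 473) = 1/(-135) = -1/135)
E = 138 (E = -6 + (-6 - 6)² = -6 + (-12)² = -6 + 144 = 138)
v = 71346 (v = 138*517 = 71346)
O(-351, 609)/478653 + v/494620 = -1/135/478653 + 71346/494620 = -1/135*1/478653 + 71346*(1/494620) = -1/64618155 + 35673/247310 = 65860662743/456591883230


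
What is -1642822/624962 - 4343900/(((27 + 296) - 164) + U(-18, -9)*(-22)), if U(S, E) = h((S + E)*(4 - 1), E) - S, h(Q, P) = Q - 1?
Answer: -1358673366937/489657727 ≈ -2774.7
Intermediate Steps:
h(Q, P) = -1 + Q
U(S, E) = -1 + 2*S + 3*E (U(S, E) = (-1 + (S + E)*(4 - 1)) - S = (-1 + (E + S)*3) - S = (-1 + (3*E + 3*S)) - S = (-1 + 3*E + 3*S) - S = -1 + 2*S + 3*E)
-1642822/624962 - 4343900/(((27 + 296) - 164) + U(-18, -9)*(-22)) = -1642822/624962 - 4343900/(((27 + 296) - 164) + (-1 + 2*(-18) + 3*(-9))*(-22)) = -1642822*1/624962 - 4343900/((323 - 164) + (-1 - 36 - 27)*(-22)) = -821411/312481 - 4343900/(159 - 64*(-22)) = -821411/312481 - 4343900/(159 + 1408) = -821411/312481 - 4343900/1567 = -1358673366937/489657727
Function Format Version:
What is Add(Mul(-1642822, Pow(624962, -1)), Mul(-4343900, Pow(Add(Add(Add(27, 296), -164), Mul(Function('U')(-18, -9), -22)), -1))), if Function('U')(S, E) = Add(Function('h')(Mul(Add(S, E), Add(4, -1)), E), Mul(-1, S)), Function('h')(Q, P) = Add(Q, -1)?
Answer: Rational(-1358673366937, 489657727) ≈ -2774.7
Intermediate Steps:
Function('h')(Q, P) = Add(-1, Q)
Function('U')(S, E) = Add(-1, Mul(2, S), Mul(3, E)) (Function('U')(S, E) = Add(Add(-1, Mul(Add(S, E), Add(4, -1))), Mul(-1, S)) = Add(Add(-1, Mul(Add(E, S), 3)), Mul(-1, S)) = Add(Add(-1, Add(Mul(3, E), Mul(3, S))), Mul(-1, S)) = Add(Add(-1, Mul(3, E), Mul(3, S)), Mul(-1, S)) = Add(-1, Mul(2, S), Mul(3, E)))
Add(Mul(-1642822, Pow(624962, -1)), Mul(-4343900, Pow(Add(Add(Add(27, 296), -164), Mul(Function('U')(-18, -9), -22)), -1))) = Add(Mul(-1642822, Pow(624962, -1)), Mul(-4343900, Pow(Add(Add(Add(27, 296), -164), Mul(Add(-1, Mul(2, -18), Mul(3, -9)), -22)), -1))) = Add(Mul(-1642822, Rational(1, 624962)), Mul(-4343900, Pow(Add(Add(323, -164), Mul(Add(-1, -36, -27), -22)), -1))) = Add(Rational(-821411, 312481), Mul(-4343900, Pow(Add(159, Mul(-64, -22)), -1))) = Add(Rational(-821411, 312481), Mul(-4343900, Pow(Add(159, 1408), -1))) = Add(Rational(-821411, 312481), Mul(-4343900, Pow(1567, -1))) = Add(Rational(-821411, 312481), Mul(-4343900, Rational(1, 1567))) = Add(Rational(-821411, 312481), Rational(-4343900, 1567)) = Rational(-1358673366937, 489657727)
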